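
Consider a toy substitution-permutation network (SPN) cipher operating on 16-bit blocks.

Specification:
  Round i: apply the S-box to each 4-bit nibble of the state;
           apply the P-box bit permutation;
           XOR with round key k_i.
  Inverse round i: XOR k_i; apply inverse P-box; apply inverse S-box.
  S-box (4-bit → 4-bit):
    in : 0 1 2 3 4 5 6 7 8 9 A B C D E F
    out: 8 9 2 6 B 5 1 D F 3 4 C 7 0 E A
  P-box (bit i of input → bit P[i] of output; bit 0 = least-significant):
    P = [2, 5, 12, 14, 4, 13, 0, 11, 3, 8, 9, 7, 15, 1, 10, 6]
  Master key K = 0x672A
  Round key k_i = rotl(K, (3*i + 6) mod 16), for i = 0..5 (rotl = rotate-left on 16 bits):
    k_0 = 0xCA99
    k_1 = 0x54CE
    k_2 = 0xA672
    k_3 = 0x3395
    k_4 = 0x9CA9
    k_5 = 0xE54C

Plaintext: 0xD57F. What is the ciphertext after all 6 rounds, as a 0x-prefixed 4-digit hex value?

s_0 = plaintext = 0xD57F
s_1 = Round(s_0, k_0) = 0x80A0
s_2 = Round(s_1, k_1) = 0x900D
s_3 = Round(s_2, k_2) = 0x2EF0
s_4 = Round(s_3, k_3) = 0x5817
s_5 = Round(s_4, k_4) = 0x4335
s_6 = Round(s_5, k_5) = 0x560B

0x560B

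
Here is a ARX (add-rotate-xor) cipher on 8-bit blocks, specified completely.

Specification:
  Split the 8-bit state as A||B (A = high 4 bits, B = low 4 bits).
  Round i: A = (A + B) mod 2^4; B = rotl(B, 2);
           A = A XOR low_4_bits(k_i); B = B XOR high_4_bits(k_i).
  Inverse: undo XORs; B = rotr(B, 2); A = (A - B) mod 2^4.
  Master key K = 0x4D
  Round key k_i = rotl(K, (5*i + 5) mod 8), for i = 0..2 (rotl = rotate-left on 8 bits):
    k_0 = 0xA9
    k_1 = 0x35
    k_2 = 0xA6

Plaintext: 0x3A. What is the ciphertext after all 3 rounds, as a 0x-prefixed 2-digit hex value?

s_0 = plaintext = 0x3A
s_1 = Round(s_0, k_0) = 0x40
s_2 = Round(s_1, k_1) = 0x13
s_3 = Round(s_2, k_2) = 0x26

0x26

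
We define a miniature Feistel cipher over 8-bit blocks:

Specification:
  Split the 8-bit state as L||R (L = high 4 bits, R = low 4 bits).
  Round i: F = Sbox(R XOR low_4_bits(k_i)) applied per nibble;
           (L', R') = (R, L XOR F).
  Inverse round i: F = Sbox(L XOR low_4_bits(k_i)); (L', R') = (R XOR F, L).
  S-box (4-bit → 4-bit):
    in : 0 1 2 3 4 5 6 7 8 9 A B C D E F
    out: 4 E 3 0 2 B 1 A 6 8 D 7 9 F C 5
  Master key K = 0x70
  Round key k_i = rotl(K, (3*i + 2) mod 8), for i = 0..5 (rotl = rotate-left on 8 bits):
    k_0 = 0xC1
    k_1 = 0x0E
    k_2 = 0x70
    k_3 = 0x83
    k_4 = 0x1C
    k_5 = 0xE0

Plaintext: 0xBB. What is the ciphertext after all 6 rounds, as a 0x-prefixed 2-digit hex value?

0x04

s_0 = plaintext = 0xBB
s_1 = Round(s_0, k_0) = 0xB6
s_2 = Round(s_1, k_1) = 0x6D
s_3 = Round(s_2, k_2) = 0xD9
s_4 = Round(s_3, k_3) = 0x90
s_5 = Round(s_4, k_4) = 0x00
s_6 = Round(s_5, k_5) = 0x04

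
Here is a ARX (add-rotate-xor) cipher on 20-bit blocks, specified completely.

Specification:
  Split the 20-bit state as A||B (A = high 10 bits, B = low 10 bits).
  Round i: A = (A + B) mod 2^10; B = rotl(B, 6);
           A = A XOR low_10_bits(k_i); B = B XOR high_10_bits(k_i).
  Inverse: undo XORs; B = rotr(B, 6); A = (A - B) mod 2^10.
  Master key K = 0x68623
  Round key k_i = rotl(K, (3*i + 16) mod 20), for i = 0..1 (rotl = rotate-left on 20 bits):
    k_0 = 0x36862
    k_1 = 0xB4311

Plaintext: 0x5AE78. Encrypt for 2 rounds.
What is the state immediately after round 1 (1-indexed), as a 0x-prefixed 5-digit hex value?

0xE06FD

s_0 = plaintext = 0x5AE78
s_1 = Round(s_0, k_0) = 0xE06FD
s_2 = Round(s_1, k_1) = 0x5BDBF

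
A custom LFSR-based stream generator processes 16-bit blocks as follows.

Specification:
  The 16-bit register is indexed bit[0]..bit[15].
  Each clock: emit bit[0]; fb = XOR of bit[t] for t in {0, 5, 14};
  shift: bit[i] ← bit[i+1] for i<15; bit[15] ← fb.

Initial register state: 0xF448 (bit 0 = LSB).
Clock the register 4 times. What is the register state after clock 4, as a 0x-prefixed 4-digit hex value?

reg_0 = 0xF448
clock 1: out=0, reg = 0xFA24
clock 2: out=0, reg = 0x7D12
clock 3: out=0, reg = 0xBE89
clock 4: out=1, reg = 0xDF44

0xDF44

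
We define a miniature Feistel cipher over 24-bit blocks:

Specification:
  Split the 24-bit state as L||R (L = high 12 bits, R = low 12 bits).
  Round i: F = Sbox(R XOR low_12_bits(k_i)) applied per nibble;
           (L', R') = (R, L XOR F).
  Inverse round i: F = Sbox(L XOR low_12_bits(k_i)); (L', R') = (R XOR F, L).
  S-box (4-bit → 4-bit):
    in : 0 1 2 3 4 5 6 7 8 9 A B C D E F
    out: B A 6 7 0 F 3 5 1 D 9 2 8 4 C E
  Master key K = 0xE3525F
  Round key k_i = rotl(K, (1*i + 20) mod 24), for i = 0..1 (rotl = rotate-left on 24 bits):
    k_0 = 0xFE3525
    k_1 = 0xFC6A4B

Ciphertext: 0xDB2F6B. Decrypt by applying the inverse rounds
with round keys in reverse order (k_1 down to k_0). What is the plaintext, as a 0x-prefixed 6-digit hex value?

s_0 = ciphertext = 0xDB2F6B
s_1 = InvRound(s_0, k_1) = 0xA86DB2
s_2 = InvRound(s_1, k_0) = 0x325A86

0x325A86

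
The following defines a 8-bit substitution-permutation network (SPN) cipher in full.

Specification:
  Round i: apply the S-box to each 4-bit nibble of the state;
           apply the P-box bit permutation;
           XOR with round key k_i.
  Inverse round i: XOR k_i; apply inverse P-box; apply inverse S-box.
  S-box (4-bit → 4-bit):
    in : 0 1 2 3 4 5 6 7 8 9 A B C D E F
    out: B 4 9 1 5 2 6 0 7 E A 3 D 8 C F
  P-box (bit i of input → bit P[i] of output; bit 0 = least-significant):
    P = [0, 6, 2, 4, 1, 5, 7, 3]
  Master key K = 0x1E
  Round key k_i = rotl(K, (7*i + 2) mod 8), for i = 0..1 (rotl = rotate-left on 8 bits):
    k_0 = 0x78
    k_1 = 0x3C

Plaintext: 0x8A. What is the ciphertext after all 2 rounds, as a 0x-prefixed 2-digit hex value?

s_0 = plaintext = 0x8A
s_1 = Round(s_0, k_0) = 0x8A
s_2 = Round(s_1, k_1) = 0xCE

0xCE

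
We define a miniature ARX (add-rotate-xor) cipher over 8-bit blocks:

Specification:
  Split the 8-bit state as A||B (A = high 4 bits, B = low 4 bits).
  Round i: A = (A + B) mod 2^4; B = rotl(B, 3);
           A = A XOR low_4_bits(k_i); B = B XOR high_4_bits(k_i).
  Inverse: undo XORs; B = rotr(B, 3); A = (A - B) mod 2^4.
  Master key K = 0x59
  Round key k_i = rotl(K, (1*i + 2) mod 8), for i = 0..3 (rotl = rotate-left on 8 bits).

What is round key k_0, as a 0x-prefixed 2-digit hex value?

K = 0x59
k_0 = rotl(K, (1*0+2) mod 8) = rotl(K, 2) = 0x65

0x65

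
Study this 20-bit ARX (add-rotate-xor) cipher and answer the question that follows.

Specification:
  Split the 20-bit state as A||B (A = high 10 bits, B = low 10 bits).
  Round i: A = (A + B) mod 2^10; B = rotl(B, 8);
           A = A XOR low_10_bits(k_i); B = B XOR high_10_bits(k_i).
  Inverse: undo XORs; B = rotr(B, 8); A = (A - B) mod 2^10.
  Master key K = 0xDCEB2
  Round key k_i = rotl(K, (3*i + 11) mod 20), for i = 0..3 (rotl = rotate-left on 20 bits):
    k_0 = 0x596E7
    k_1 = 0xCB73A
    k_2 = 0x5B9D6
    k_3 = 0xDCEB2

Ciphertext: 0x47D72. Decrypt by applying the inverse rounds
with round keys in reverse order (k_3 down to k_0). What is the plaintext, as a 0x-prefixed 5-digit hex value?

s_0 = ciphertext = 0x47D72
s_1 = InvRound(s_0, k_3) = 0xE9C06
s_2 = InvRound(s_1, k_2) = 0x341A1
s_3 = InvRound(s_2, k_1) = 0x6E232
s_4 = InvRound(s_3, k_0) = 0x8015F

0x8015F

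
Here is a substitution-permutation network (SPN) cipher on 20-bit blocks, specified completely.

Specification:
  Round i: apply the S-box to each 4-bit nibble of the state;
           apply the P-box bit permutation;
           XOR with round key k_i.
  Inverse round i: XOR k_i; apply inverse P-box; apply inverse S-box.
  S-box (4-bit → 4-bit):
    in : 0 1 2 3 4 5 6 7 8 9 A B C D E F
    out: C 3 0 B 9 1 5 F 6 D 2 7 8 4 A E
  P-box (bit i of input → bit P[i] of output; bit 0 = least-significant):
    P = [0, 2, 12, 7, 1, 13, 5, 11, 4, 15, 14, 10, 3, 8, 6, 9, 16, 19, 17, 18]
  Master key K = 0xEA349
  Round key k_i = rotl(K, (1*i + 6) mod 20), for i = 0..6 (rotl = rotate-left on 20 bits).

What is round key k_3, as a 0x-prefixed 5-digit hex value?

0x693D4

K = 0xEA349
k_0 = rotl(K, (1*0+6) mod 20) = rotl(K, 6) = 0x8D27A
k_1 = rotl(K, (1*1+6) mod 20) = rotl(K, 7) = 0x1A4F5
k_2 = rotl(K, (1*2+6) mod 20) = rotl(K, 8) = 0x349EA
k_3 = rotl(K, (1*3+6) mod 20) = rotl(K, 9) = 0x693D4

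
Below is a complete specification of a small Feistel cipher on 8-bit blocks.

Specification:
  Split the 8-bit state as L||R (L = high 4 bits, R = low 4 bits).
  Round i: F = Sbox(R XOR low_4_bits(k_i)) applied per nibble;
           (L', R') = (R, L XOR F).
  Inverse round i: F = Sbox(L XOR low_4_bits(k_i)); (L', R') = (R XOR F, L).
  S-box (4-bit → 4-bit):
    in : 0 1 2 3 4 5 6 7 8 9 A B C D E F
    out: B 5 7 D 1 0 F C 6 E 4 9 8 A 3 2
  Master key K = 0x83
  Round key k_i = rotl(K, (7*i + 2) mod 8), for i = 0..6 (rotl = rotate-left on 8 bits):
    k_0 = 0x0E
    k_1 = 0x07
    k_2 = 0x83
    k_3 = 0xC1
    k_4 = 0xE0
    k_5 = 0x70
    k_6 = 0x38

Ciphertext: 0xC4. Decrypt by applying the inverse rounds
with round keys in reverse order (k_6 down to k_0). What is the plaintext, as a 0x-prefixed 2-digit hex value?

0x1B

s_0 = ciphertext = 0xC4
s_1 = InvRound(s_0, k_6) = 0x5C
s_2 = InvRound(s_1, k_5) = 0xC5
s_3 = InvRound(s_2, k_4) = 0xDC
s_4 = InvRound(s_3, k_3) = 0x4D
s_5 = InvRound(s_4, k_2) = 0x14
s_6 = InvRound(s_5, k_1) = 0xB1
s_7 = InvRound(s_6, k_0) = 0x1B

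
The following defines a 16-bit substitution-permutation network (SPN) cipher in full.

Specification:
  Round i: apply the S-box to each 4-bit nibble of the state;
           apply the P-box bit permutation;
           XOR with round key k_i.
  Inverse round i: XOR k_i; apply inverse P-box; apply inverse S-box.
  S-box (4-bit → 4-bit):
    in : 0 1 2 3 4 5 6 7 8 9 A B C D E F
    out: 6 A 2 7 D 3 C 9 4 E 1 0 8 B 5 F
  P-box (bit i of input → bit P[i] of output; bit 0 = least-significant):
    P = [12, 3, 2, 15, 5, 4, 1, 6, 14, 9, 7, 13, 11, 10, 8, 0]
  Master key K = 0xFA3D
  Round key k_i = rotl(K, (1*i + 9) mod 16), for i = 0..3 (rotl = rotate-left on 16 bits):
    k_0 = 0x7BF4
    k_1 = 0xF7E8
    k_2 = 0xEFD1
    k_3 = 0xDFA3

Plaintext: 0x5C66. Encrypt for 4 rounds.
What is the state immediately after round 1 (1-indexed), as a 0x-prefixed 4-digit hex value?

0xD7B2

s_0 = plaintext = 0x5C66
s_1 = Round(s_0, k_0) = 0xD7B2
s_2 = Round(s_1, k_1) = 0x9BE1
s_3 = Round(s_2, k_2) = 0x6AFA
s_4 = Round(s_3, k_3) = 0x8ED0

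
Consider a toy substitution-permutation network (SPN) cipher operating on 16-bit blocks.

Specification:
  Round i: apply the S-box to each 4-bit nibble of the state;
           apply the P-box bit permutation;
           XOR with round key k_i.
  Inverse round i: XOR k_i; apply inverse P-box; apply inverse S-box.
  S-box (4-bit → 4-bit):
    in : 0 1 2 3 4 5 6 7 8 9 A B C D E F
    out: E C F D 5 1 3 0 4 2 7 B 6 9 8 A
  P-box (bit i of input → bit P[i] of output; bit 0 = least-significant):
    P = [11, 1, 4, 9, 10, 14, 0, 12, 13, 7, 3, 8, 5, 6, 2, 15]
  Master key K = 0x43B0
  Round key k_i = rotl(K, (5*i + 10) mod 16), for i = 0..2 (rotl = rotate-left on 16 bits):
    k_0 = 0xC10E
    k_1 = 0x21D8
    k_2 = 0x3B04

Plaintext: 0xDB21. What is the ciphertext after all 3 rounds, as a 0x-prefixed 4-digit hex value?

0xB924

s_0 = plaintext = 0xDB21
s_1 = Round(s_0, k_0) = 0x36BF
s_2 = Round(s_1, k_1) = 0xD77E
s_3 = Round(s_2, k_2) = 0xB924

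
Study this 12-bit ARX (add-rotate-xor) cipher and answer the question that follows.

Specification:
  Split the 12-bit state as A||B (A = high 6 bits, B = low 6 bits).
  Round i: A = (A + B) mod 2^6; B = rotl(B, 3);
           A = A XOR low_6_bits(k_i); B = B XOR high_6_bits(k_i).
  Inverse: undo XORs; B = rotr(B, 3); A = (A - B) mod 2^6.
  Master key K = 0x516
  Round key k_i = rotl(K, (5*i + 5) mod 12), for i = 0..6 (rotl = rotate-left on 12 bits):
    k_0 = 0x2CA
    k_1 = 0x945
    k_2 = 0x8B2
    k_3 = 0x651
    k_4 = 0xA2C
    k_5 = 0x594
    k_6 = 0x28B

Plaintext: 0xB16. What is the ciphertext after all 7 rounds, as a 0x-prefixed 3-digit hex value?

s_0 = plaintext = 0xB16
s_1 = Round(s_0, k_0) = 0x239
s_2 = Round(s_1, k_1) = 0x12A
s_3 = Round(s_2, k_2) = 0x737
s_4 = Round(s_3, k_3) = 0x0A7
s_5 = Round(s_4, k_4) = 0x154
s_6 = Round(s_5, k_5) = 0x374
s_7 = Round(s_6, k_6) = 0x2AC

0x2AC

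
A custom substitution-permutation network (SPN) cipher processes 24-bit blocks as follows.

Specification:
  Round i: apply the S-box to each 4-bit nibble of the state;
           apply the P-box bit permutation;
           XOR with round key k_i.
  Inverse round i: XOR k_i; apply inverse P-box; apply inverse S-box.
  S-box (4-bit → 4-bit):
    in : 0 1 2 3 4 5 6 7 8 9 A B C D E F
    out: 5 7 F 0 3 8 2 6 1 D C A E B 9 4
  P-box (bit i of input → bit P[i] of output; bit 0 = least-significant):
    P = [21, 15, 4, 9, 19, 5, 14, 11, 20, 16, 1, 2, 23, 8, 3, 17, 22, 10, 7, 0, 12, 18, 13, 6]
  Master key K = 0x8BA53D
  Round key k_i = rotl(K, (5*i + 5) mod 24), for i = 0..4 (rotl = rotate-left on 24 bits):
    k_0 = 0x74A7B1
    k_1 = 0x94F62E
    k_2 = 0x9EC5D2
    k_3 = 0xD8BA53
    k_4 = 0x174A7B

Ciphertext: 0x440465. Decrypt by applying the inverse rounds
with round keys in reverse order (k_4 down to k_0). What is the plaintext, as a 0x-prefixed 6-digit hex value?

s_0 = ciphertext = 0x440465
s_1 = InvRound(s_0, k_4) = 0x34A2AA
s_2 = InvRound(s_1, k_3) = 0xD903D0
s_3 = InvRound(s_2, k_2) = 0x6457FB
s_4 = InvRound(s_3, k_1) = 0xA94E31
s_5 = InvRound(s_4, k_0) = 0x704496

0x704496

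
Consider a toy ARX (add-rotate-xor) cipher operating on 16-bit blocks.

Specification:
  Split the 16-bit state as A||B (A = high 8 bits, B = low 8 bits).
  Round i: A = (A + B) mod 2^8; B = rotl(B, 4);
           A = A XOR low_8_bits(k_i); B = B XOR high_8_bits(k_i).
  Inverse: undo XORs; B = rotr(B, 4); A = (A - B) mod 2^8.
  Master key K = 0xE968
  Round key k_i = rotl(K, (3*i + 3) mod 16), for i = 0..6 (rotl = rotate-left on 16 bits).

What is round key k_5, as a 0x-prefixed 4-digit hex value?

0xA5A3

K = 0xE968
k_0 = rotl(K, (3*0+3) mod 16) = rotl(K, 3) = 0x4B47
k_1 = rotl(K, (3*1+3) mod 16) = rotl(K, 6) = 0x5A3A
k_2 = rotl(K, (3*2+3) mod 16) = rotl(K, 9) = 0xD1D2
k_3 = rotl(K, (3*3+3) mod 16) = rotl(K, 12) = 0x8E96
k_4 = rotl(K, (3*4+3) mod 16) = rotl(K, 15) = 0x74B4
k_5 = rotl(K, (3*5+3) mod 16) = rotl(K, 2) = 0xA5A3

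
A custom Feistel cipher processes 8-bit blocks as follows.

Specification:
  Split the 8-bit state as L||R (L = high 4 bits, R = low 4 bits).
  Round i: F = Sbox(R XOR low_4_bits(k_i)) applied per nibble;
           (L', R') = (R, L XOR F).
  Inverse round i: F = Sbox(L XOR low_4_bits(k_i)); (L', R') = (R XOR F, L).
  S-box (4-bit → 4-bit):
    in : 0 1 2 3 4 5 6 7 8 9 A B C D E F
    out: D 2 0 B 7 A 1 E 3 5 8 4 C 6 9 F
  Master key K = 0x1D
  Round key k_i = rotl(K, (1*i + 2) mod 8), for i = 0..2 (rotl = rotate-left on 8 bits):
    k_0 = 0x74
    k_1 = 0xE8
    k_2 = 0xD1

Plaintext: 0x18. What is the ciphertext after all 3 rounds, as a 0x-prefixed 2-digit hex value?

s_0 = plaintext = 0x18
s_1 = Round(s_0, k_0) = 0x8D
s_2 = Round(s_1, k_1) = 0xD2
s_3 = Round(s_2, k_2) = 0x26

0x26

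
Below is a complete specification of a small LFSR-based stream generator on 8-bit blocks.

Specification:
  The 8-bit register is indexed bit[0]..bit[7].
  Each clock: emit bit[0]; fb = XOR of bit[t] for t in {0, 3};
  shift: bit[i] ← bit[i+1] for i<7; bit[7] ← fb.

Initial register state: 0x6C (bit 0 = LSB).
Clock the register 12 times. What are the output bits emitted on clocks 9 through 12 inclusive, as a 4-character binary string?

reg_0 = 0x6C
clock 1: out=0, reg = 0xB6
clock 2: out=0, reg = 0x5B
clock 3: out=1, reg = 0x2D
clock 4: out=1, reg = 0x16
clock 5: out=0, reg = 0x0B
clock 6: out=1, reg = 0x05
clock 7: out=1, reg = 0x82
clock 8: out=0, reg = 0x41
clock 9: out=1, reg = 0xA0
clock 10: out=0, reg = 0x50
clock 11: out=0, reg = 0x28
clock 12: out=0, reg = 0x94

1000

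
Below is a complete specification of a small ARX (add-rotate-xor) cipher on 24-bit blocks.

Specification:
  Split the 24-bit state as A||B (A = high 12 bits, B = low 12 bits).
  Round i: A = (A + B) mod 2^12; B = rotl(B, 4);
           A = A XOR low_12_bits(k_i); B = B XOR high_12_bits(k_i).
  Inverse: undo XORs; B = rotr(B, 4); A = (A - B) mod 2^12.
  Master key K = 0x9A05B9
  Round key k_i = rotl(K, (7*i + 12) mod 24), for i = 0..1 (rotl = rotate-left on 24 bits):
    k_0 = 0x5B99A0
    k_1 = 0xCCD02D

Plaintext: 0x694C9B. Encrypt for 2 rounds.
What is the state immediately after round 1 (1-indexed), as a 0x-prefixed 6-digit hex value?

s_0 = plaintext = 0x694C9B
s_1 = Round(s_0, k_0) = 0xA8FC05
s_2 = Round(s_1, k_1) = 0x6B9C91

0xA8FC05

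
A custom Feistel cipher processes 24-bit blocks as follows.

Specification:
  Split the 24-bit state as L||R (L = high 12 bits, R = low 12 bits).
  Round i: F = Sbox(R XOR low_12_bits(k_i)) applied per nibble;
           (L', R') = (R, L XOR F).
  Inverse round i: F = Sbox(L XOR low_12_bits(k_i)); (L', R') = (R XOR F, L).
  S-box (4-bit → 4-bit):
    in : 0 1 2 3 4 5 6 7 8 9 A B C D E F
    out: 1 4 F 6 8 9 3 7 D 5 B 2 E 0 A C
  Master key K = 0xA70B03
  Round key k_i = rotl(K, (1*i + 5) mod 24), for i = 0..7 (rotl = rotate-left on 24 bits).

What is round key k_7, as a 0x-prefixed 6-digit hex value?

K = 0xA70B03
k_0 = rotl(K, (1*0+5) mod 24) = rotl(K, 5) = 0xE16074
k_1 = rotl(K, (1*1+5) mod 24) = rotl(K, 6) = 0xC2C0E9
k_2 = rotl(K, (1*2+5) mod 24) = rotl(K, 7) = 0x8581D3
k_3 = rotl(K, (1*3+5) mod 24) = rotl(K, 8) = 0x0B03A7
k_4 = rotl(K, (1*4+5) mod 24) = rotl(K, 9) = 0x16074E
k_5 = rotl(K, (1*5+5) mod 24) = rotl(K, 10) = 0x2C0E9C
k_6 = rotl(K, (1*6+5) mod 24) = rotl(K, 11) = 0x581D38
k_7 = rotl(K, (1*7+5) mod 24) = rotl(K, 12) = 0xB03A70

0xB03A70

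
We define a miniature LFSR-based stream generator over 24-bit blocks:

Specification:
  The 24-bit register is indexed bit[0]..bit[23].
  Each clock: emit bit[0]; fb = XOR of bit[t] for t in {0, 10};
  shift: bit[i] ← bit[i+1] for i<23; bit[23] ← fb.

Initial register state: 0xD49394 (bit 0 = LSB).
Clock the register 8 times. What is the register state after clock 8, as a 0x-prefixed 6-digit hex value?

0xB0D493

reg_0 = 0xD49394
clock 1: out=0, reg = 0x6A49CA
clock 2: out=0, reg = 0x3524E5
clock 3: out=1, reg = 0x1A9272
clock 4: out=0, reg = 0x0D4939
clock 5: out=1, reg = 0x86A49C
clock 6: out=0, reg = 0xC3524E
clock 7: out=0, reg = 0x61A927
clock 8: out=1, reg = 0xB0D493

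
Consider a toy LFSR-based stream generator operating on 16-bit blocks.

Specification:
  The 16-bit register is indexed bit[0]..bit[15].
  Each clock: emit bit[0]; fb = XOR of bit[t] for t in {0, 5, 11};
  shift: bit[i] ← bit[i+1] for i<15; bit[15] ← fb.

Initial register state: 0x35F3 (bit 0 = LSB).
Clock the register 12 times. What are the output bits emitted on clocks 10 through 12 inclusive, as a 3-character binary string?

reg_0 = 0x35F3
clock 1: out=1, reg = 0x1AF9
clock 2: out=1, reg = 0x8D7C
clock 3: out=0, reg = 0x46BE
clock 4: out=0, reg = 0xA35F
clock 5: out=1, reg = 0xD1AF
clock 6: out=1, reg = 0x68D7
clock 7: out=1, reg = 0x346B
clock 8: out=1, reg = 0x1A35
clock 9: out=1, reg = 0x8D1A
clock 10: out=0, reg = 0xC68D
clock 11: out=1, reg = 0xE346
clock 12: out=0, reg = 0x71A3

010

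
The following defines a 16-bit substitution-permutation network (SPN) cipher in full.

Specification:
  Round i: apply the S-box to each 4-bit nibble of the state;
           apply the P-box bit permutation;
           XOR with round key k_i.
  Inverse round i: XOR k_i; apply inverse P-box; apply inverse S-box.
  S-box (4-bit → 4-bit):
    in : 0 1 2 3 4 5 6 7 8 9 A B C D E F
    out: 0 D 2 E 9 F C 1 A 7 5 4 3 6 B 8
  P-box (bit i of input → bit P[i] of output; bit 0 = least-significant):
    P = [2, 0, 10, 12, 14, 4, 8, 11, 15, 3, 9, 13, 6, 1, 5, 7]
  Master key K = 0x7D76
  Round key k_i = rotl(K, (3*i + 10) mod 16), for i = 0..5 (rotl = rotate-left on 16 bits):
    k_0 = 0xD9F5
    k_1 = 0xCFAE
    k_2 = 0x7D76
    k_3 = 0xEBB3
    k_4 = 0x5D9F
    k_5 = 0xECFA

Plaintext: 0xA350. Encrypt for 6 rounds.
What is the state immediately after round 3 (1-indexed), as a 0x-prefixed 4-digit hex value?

0x1E28

s_0 = plaintext = 0xA350
s_1 = Round(s_0, k_0) = 0xB28D
s_2 = Round(s_1, k_1) = 0xC397
s_3 = Round(s_2, k_2) = 0x1E28
s_4 = Round(s_3, k_3) = 0x5B4A
s_5 = Round(s_4, k_4) = 0x1379
s_6 = Round(s_5, k_5) = 0x8A17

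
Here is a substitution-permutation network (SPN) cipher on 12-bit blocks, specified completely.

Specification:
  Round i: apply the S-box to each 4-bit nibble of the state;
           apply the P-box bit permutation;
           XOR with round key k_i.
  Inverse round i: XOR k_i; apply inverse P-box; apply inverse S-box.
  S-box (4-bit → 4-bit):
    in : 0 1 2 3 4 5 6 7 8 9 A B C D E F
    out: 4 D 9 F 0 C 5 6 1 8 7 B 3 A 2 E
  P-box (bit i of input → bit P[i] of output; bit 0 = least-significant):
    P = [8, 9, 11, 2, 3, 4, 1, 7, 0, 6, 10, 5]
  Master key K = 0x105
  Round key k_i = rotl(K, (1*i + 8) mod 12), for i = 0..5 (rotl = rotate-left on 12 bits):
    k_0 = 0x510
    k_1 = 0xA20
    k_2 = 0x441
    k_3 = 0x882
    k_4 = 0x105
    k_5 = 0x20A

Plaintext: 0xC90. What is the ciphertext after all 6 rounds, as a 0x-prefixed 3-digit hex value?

0xC47

s_0 = plaintext = 0xC90
s_1 = Round(s_0, k_0) = 0xDD1
s_2 = Round(s_1, k_1) = 0x3D4
s_3 = Round(s_2, k_2) = 0x0B0
s_4 = Round(s_3, k_3) = 0x41A
s_5 = Round(s_4, k_4) = 0xA8F
s_6 = Round(s_5, k_5) = 0xC47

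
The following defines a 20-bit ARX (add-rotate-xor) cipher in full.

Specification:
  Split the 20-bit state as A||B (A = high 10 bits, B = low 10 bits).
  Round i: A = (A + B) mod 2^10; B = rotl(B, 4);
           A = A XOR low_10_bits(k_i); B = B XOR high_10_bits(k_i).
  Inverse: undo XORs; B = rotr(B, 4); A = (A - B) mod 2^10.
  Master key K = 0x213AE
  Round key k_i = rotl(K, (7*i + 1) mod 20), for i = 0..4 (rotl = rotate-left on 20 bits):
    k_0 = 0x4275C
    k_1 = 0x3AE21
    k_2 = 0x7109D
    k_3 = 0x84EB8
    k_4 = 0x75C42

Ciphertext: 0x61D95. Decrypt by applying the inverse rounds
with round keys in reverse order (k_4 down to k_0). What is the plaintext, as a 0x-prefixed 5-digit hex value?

0x2D4F7

s_0 = ciphertext = 0x61D95
s_1 = InvRound(s_0, k_4) = 0x50484
s_2 = InvRound(s_1, k_3) = 0x841E9
s_3 = InvRound(s_2, k_2) = 0xD2F42
s_4 = InvRound(s_3, k_1) = 0xBC27A
s_5 = InvRound(s_4, k_0) = 0x2D4F7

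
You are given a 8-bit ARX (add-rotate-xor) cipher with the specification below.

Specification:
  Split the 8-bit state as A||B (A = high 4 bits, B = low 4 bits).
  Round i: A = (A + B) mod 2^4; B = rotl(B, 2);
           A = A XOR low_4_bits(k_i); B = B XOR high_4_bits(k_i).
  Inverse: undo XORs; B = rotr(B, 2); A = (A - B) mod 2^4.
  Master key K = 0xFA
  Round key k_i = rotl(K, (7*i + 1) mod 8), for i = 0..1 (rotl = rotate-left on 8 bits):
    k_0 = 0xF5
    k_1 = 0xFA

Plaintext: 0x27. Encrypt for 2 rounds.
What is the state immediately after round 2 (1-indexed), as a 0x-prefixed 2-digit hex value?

0x47

s_0 = plaintext = 0x27
s_1 = Round(s_0, k_0) = 0xC2
s_2 = Round(s_1, k_1) = 0x47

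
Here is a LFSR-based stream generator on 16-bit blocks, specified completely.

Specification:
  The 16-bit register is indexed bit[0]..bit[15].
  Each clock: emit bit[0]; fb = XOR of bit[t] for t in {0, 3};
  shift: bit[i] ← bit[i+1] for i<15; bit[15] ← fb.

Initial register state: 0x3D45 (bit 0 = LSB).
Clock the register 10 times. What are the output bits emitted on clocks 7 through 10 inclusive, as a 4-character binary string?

reg_0 = 0x3D45
clock 1: out=1, reg = 0x9EA2
clock 2: out=0, reg = 0x4F51
clock 3: out=1, reg = 0xA7A8
clock 4: out=0, reg = 0xD3D4
clock 5: out=0, reg = 0x69EA
clock 6: out=0, reg = 0xB4F5
clock 7: out=1, reg = 0xDA7A
clock 8: out=0, reg = 0xED3D
clock 9: out=1, reg = 0x769E
clock 10: out=0, reg = 0xBB4F

1010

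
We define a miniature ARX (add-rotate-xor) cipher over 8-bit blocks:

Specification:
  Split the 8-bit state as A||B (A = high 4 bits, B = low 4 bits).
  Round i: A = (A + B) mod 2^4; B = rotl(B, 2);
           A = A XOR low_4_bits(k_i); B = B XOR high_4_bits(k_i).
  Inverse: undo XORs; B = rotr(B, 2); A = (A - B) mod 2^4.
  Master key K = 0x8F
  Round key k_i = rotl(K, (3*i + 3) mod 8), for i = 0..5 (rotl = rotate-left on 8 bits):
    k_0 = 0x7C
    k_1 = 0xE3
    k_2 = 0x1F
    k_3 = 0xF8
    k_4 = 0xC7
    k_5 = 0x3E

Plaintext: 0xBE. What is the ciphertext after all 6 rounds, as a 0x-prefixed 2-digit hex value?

s_0 = plaintext = 0xBE
s_1 = Round(s_0, k_0) = 0x5C
s_2 = Round(s_1, k_1) = 0x2D
s_3 = Round(s_2, k_2) = 0x06
s_4 = Round(s_3, k_3) = 0xE6
s_5 = Round(s_4, k_4) = 0x35
s_6 = Round(s_5, k_5) = 0x66

0x66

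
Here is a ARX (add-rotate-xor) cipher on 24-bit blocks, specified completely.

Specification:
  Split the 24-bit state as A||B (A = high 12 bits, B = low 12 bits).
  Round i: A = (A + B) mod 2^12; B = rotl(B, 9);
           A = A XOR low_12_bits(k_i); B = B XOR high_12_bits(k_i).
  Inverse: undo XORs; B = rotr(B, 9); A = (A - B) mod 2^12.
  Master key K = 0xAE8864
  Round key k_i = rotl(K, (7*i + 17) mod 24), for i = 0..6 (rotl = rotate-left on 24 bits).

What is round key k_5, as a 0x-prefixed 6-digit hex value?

0xE8864A

K = 0xAE8864
k_0 = rotl(K, (7*0+17) mod 24) = rotl(K, 17) = 0xC95D10
k_1 = rotl(K, (7*1+17) mod 24) = rotl(K, 0) = 0xAE8864
k_2 = rotl(K, (7*2+17) mod 24) = rotl(K, 7) = 0x443257
k_3 = rotl(K, (7*3+17) mod 24) = rotl(K, 14) = 0x192BA2
k_4 = rotl(K, (7*4+17) mod 24) = rotl(K, 21) = 0x95D10C
k_5 = rotl(K, (7*5+17) mod 24) = rotl(K, 4) = 0xE8864A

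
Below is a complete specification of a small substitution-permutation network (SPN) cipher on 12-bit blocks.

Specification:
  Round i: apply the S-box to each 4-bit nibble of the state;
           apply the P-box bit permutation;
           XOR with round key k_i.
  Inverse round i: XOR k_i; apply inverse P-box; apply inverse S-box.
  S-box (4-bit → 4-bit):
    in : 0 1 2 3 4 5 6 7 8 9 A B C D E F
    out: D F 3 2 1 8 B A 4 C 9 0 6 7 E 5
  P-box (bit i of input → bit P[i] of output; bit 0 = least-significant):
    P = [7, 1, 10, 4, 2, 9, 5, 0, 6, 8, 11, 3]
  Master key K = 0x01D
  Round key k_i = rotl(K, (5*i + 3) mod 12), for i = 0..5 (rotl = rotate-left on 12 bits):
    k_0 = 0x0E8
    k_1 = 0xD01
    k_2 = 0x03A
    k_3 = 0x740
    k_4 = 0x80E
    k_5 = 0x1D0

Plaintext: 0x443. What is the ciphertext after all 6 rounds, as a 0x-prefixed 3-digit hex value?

0xF1A

s_0 = plaintext = 0x443
s_1 = Round(s_0, k_0) = 0x0AE
s_2 = Round(s_1, k_1) = 0x15E
s_3 = Round(s_2, k_2) = 0xD61
s_4 = Round(s_3, k_3) = 0x897
s_5 = Round(s_4, k_4) = 0x03D
s_6 = Round(s_5, k_5) = 0xF1A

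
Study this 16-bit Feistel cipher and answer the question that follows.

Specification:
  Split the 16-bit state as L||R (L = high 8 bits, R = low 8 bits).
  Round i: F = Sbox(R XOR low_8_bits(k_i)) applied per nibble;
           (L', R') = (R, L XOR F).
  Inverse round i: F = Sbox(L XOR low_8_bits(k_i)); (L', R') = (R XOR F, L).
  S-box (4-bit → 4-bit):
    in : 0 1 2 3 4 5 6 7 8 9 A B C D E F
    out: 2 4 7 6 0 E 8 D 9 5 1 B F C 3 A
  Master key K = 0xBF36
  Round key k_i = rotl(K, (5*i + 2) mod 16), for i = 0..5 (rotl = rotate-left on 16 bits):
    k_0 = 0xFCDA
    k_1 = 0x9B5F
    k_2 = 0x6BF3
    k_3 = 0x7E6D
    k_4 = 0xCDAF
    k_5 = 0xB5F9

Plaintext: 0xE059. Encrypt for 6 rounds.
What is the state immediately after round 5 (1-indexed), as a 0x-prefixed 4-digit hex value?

s_0 = plaintext = 0xE059
s_1 = Round(s_0, k_0) = 0x5976
s_2 = Round(s_1, k_1) = 0x762C
s_3 = Round(s_2, k_2) = 0x2CBC
s_4 = Round(s_3, k_3) = 0xBCE8
s_5 = Round(s_4, k_4) = 0xE8B1
s_6 = Round(s_5, k_5) = 0xB1E1

0xE8B1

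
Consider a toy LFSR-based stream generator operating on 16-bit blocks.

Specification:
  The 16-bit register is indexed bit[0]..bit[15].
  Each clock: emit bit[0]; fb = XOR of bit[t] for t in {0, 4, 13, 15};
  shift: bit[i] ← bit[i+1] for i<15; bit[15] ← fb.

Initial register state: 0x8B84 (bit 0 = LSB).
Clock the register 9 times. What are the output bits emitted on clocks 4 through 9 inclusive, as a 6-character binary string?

000011

reg_0 = 0x8B84
clock 1: out=0, reg = 0xC5C2
clock 2: out=0, reg = 0xE2E1
clock 3: out=1, reg = 0xF170
clock 4: out=0, reg = 0xF8B8
clock 5: out=0, reg = 0xFC5C
clock 6: out=0, reg = 0xFE2E
clock 7: out=0, reg = 0x7F17
clock 8: out=1, reg = 0xBF8B
clock 9: out=1, reg = 0xDFC5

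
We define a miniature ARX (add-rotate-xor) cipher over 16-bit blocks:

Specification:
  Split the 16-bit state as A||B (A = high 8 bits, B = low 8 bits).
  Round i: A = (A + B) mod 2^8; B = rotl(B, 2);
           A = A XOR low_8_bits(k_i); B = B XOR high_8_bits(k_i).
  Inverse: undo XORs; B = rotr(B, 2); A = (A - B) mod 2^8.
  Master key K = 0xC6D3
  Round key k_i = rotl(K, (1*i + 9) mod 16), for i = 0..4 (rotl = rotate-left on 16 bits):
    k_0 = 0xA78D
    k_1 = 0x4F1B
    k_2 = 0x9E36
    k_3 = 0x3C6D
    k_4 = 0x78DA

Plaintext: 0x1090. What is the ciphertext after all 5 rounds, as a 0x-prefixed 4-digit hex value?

0x5E57

s_0 = plaintext = 0x1090
s_1 = Round(s_0, k_0) = 0x2DE5
s_2 = Round(s_1, k_1) = 0x09D8
s_3 = Round(s_2, k_2) = 0xD7FD
s_4 = Round(s_3, k_3) = 0xB9CB
s_5 = Round(s_4, k_4) = 0x5E57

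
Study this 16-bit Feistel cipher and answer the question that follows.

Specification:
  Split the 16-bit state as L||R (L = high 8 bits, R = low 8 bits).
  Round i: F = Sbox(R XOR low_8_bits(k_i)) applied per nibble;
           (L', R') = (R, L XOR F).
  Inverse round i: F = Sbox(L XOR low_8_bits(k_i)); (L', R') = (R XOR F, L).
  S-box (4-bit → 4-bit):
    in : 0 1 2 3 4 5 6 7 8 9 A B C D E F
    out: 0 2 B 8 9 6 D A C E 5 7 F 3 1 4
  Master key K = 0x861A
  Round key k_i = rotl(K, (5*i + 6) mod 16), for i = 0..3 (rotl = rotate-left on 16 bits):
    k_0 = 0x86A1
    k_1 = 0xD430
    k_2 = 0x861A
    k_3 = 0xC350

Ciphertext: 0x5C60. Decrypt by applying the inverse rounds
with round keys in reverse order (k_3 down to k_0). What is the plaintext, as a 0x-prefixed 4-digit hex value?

s_0 = ciphertext = 0x5C60
s_1 = InvRound(s_0, k_3) = 0x6F5C
s_2 = InvRound(s_1, k_2) = 0xFA6F
s_3 = InvRound(s_2, k_1) = 0x9AFA
s_4 = InvRound(s_3, k_0) = 0x7D9A

0x7D9A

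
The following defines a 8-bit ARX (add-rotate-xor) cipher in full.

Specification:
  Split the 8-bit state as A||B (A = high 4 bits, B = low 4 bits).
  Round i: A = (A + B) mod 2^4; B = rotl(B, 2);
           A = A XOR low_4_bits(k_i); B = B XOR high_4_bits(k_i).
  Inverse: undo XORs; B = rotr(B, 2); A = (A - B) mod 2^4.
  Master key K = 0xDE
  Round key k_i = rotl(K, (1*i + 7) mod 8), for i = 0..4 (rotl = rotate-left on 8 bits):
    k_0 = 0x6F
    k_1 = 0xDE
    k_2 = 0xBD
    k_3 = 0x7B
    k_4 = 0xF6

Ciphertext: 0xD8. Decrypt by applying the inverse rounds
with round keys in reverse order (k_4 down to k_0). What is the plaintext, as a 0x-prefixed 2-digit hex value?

s_0 = ciphertext = 0xD8
s_1 = InvRound(s_0, k_4) = 0xED
s_2 = InvRound(s_1, k_3) = 0xBA
s_3 = InvRound(s_2, k_2) = 0x24
s_4 = InvRound(s_3, k_1) = 0x66
s_5 = InvRound(s_4, k_0) = 0x90

0x90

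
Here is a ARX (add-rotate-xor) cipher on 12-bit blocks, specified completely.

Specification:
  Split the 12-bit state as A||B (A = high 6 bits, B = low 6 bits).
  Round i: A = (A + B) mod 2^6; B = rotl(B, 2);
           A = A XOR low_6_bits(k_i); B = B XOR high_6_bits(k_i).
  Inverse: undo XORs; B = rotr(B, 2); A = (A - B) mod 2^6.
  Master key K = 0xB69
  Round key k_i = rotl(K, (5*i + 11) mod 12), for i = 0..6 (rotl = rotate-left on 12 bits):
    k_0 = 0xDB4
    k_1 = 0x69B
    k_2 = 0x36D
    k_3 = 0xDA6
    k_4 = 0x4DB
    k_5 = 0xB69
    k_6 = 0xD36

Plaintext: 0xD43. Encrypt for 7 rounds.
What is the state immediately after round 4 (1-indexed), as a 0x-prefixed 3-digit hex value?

0x2DE

s_0 = plaintext = 0xD43
s_1 = Round(s_0, k_0) = 0x33A
s_2 = Round(s_1, k_1) = 0x771
s_3 = Round(s_2, k_2) = 0x8CA
s_4 = Round(s_3, k_3) = 0x2DE
s_5 = Round(s_4, k_4) = 0xCAA
s_6 = Round(s_5, k_5) = 0xD47
s_7 = Round(s_6, k_6) = 0x2A8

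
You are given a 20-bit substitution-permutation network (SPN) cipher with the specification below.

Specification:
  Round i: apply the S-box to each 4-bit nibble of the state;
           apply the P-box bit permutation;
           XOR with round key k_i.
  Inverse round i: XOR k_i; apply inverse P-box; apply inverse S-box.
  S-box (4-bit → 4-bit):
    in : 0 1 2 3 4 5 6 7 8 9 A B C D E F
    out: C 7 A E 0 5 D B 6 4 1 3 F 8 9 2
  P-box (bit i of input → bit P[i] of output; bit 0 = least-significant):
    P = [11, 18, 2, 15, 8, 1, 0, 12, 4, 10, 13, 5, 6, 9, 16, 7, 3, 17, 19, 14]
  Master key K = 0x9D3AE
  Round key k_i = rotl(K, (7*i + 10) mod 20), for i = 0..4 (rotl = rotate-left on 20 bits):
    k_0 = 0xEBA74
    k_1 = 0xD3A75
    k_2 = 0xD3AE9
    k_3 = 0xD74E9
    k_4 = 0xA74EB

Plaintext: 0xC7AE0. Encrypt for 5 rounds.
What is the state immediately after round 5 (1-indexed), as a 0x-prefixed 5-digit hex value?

0xF6B91

s_0 = plaintext = 0xC7AE0
s_1 = Round(s_0, k_0) = 0x469A8
s_2 = Round(s_1, k_1) = 0x81BB1
s_3 = Round(s_2, k_2) = 0x235BF
s_4 = Round(s_3, k_3) = 0xA177B
s_5 = Round(s_4, k_4) = 0xF6B91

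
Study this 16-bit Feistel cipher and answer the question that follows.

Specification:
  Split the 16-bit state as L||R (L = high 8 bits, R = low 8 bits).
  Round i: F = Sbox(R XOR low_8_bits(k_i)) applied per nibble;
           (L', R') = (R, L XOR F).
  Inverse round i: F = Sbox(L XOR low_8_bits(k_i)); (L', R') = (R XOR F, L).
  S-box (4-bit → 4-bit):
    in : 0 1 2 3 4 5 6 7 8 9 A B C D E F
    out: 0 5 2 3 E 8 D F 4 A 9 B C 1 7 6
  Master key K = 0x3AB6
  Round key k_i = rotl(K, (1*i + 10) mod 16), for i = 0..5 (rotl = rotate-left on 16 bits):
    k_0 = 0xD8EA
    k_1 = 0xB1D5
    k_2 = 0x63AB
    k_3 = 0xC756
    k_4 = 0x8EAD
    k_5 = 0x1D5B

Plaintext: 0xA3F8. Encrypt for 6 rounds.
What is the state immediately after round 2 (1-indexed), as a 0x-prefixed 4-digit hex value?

s_0 = plaintext = 0xA3F8
s_1 = Round(s_0, k_0) = 0xF8F1
s_2 = Round(s_1, k_1) = 0xF1D6
s_3 = Round(s_2, k_2) = 0xD600
s_4 = Round(s_3, k_3) = 0x005B
s_5 = Round(s_4, k_4) = 0x5B6D
s_6 = Round(s_5, k_5) = 0x6D66

0xF1D6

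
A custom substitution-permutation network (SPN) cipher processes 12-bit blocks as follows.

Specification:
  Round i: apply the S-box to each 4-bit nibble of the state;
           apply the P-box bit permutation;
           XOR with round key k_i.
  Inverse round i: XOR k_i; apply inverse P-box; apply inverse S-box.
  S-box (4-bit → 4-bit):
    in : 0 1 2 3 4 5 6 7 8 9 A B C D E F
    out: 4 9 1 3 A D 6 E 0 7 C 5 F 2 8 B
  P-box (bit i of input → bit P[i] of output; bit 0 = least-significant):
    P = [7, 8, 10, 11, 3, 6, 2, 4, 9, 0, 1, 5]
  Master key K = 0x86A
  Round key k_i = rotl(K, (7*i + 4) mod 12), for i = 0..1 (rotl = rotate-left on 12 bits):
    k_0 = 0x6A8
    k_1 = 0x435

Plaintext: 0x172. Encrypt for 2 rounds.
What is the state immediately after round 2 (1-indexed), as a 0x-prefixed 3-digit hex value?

s_0 = plaintext = 0x172
s_1 = Round(s_0, k_0) = 0x45C
s_2 = Round(s_1, k_1) = 0x988

0x988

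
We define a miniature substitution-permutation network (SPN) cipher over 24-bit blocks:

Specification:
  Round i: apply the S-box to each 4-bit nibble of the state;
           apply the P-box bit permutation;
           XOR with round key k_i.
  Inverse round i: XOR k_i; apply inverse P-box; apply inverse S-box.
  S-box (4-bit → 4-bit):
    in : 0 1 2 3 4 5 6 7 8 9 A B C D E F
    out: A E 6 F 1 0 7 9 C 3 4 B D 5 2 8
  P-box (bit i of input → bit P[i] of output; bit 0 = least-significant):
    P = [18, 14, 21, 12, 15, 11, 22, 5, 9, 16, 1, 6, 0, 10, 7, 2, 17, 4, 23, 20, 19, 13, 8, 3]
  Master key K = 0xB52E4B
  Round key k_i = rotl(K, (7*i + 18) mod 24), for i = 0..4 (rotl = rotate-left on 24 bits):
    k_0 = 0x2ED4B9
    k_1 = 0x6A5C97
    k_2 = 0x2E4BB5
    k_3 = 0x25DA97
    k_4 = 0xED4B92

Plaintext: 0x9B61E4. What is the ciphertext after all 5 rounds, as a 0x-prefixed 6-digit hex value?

0xA3D258

s_0 = plaintext = 0x9B61E4
s_1 = Round(s_0, k_0) = 0x31F86A
s_2 = Round(s_1, k_1) = 0x92F5C9
s_3 = Round(s_2, k_2) = 0xE2AB81
s_4 = Round(s_3, k_3) = 0xC4A867
s_5 = Round(s_4, k_4) = 0xA3D258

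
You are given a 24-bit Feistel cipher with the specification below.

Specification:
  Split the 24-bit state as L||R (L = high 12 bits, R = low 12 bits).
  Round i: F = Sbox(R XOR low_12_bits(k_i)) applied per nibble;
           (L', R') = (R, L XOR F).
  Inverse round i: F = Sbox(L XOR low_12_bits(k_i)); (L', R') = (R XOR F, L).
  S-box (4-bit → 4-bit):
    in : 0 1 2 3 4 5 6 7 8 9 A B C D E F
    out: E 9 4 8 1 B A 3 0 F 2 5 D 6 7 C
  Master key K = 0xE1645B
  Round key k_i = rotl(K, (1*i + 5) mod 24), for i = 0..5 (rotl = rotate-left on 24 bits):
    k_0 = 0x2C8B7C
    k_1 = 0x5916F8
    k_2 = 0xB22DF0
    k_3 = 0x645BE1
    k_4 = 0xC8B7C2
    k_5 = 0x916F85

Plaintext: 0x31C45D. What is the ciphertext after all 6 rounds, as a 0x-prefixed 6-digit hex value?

0x02E007

s_0 = plaintext = 0x31C45D
s_1 = Round(s_0, k_0) = 0x45DF55
s_2 = Round(s_1, k_1) = 0xF55B7B
s_3 = Round(s_2, k_2) = 0xB7B550
s_4 = Round(s_3, k_3) = 0x550C22
s_5 = Round(s_4, k_4) = 0xC2202E
s_6 = Round(s_5, k_5) = 0x02E007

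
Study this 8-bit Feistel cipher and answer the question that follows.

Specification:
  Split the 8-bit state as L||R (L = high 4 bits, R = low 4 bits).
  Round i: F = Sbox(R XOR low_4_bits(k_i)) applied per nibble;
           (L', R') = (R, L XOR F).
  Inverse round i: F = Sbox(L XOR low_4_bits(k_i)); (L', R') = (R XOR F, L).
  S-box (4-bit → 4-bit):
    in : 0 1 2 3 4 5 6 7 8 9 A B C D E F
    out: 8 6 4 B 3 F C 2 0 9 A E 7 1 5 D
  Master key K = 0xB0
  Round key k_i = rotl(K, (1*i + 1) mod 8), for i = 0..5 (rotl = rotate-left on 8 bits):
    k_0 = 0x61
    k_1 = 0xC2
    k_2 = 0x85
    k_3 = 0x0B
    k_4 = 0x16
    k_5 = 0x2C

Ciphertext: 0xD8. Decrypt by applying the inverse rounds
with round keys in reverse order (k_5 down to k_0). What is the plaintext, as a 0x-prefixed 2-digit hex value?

s_0 = ciphertext = 0xD8
s_1 = InvRound(s_0, k_5) = 0xED
s_2 = InvRound(s_1, k_4) = 0xDE
s_3 = InvRound(s_2, k_3) = 0x2D
s_4 = InvRound(s_3, k_2) = 0xF2
s_5 = InvRound(s_4, k_1) = 0x3F
s_6 = InvRound(s_5, k_0) = 0xB3

0xB3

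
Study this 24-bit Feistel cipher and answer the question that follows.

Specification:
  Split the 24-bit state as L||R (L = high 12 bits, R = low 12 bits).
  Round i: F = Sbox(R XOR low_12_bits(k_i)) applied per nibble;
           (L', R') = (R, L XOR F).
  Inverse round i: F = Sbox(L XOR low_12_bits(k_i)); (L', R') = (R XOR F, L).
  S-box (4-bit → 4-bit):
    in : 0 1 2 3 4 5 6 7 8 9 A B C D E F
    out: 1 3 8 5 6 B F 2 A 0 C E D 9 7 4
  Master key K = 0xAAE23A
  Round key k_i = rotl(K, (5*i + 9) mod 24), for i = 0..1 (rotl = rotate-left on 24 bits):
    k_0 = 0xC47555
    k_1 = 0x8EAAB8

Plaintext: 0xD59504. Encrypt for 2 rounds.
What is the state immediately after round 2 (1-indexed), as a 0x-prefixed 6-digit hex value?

0xCEAABC

s_0 = plaintext = 0xD59504
s_1 = Round(s_0, k_0) = 0x504CEA
s_2 = Round(s_1, k_1) = 0xCEAABC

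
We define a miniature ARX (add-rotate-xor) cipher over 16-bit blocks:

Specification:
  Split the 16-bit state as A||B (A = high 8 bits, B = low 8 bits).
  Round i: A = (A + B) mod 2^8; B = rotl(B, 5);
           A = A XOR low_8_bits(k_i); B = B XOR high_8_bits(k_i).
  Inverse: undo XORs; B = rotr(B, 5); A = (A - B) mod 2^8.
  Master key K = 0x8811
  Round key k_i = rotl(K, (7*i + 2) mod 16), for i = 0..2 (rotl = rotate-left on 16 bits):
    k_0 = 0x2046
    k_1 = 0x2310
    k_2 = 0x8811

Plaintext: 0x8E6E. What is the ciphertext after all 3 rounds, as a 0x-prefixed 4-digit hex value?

0x445B

s_0 = plaintext = 0x8E6E
s_1 = Round(s_0, k_0) = 0xBAED
s_2 = Round(s_1, k_1) = 0xB79E
s_3 = Round(s_2, k_2) = 0x445B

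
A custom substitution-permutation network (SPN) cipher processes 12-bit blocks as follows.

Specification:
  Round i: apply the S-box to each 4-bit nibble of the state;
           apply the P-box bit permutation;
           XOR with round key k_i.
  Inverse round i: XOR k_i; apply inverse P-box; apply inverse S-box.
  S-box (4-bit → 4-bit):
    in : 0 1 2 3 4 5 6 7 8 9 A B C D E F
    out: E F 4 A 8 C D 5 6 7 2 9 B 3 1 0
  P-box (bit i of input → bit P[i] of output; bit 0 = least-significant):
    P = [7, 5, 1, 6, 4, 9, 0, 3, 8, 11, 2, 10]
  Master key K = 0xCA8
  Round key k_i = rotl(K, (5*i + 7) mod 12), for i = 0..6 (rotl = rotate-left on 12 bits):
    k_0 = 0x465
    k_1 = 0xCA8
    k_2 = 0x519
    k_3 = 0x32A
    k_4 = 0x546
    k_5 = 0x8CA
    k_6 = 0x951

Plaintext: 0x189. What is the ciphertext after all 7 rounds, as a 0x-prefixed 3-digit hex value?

s_0 = plaintext = 0x189
s_1 = Round(s_0, k_0) = 0xBC2
s_2 = Round(s_1, k_1) = 0xBB2
s_3 = Round(s_2, k_2) = 0x003
s_4 = Round(s_3, k_3) = 0xD47
s_5 = Round(s_4, k_4) = 0xCCC
s_6 = Round(s_5, k_5) = 0x732
s_7 = Round(s_6, k_6) = 0xA5F

0xA5F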